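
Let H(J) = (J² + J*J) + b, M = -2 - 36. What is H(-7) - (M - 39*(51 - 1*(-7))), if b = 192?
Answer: 2590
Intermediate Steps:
M = -38
H(J) = 192 + 2*J² (H(J) = (J² + J*J) + 192 = (J² + J²) + 192 = 2*J² + 192 = 192 + 2*J²)
H(-7) - (M - 39*(51 - 1*(-7))) = (192 + 2*(-7)²) - (-38 - 39*(51 - 1*(-7))) = (192 + 2*49) - (-38 - 39*(51 + 7)) = (192 + 98) - (-38 - 39*58) = 290 - (-38 - 2262) = 290 - 1*(-2300) = 290 + 2300 = 2590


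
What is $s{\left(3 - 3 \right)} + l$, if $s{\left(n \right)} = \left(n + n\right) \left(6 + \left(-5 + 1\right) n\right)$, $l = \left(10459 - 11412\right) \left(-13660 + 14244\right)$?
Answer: $-556552$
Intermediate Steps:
$l = -556552$ ($l = \left(-953\right) 584 = -556552$)
$s{\left(n \right)} = 2 n \left(6 - 4 n\right)$
$s{\left(3 - 3 \right)} + l = 4 \left(3 - 3\right) \left(3 - 2 \left(3 - 3\right)\right) - 556552 = 4 \cdot 0 \left(3 - 0\right) - 556552 = 4 \cdot 0 \left(3 + 0\right) - 556552 = 4 \cdot 0 \cdot 3 - 556552 = 0 - 556552 = -556552$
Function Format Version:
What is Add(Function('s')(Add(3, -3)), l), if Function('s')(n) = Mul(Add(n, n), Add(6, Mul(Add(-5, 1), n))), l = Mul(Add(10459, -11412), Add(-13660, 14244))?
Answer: -556552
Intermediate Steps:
l = -556552 (l = Mul(-953, 584) = -556552)
Function('s')(n) = Mul(2, n, Add(6, Mul(-4, n))) (Function('s')(n) = Mul(Mul(2, n), Add(6, Mul(-4, n))) = Mul(2, n, Add(6, Mul(-4, n))))
Add(Function('s')(Add(3, -3)), l) = Add(Mul(4, Add(3, -3), Add(3, Mul(-2, Add(3, -3)))), -556552) = Add(Mul(4, 0, Add(3, Mul(-2, 0))), -556552) = Add(Mul(4, 0, Add(3, 0)), -556552) = Add(Mul(4, 0, 3), -556552) = Add(0, -556552) = -556552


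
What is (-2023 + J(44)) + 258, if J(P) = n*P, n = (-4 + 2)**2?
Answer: -1589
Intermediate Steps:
n = 4 (n = (-2)**2 = 4)
J(P) = 4*P
(-2023 + J(44)) + 258 = (-2023 + 4*44) + 258 = (-2023 + 176) + 258 = -1847 + 258 = -1589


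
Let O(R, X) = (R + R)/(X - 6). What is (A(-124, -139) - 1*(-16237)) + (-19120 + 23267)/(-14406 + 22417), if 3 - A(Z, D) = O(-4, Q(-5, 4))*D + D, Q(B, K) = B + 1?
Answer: 660535696/40055 ≈ 16491.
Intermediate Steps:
Q(B, K) = 1 + B
O(R, X) = 2*R/(-6 + X) (O(R, X) = (2*R)/(-6 + X) = 2*R/(-6 + X))
A(Z, D) = 3 - 9*D/5 (A(Z, D) = 3 - ((2*(-4)/(-6 + (1 - 5)))*D + D) = 3 - ((2*(-4)/(-6 - 4))*D + D) = 3 - ((2*(-4)/(-10))*D + D) = 3 - ((2*(-4)*(-⅒))*D + D) = 3 - (4*D/5 + D) = 3 - 9*D/5)
(A(-124, -139) - 1*(-16237)) + (-19120 + 23267)/(-14406 + 22417) = ((3 - 9/5*(-139)) - 1*(-16237)) + (-19120 + 23267)/(-14406 + 22417) = ((3 + 1251/5) + 16237) + 4147/8011 = (1266/5 + 16237) + 4147*(1/8011) = 82451/5 + 4147/8011 = 660535696/40055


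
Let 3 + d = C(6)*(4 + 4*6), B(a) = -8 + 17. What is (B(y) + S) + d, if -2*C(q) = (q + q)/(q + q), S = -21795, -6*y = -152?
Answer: -21803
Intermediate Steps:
y = 76/3 (y = -⅙*(-152) = 76/3 ≈ 25.333)
B(a) = 9
C(q) = -½ (C(q) = -(q + q)/(2*(q + q)) = -2*q/(2*(2*q)) = -2*q*1/(2*q)/2 = -½*1 = -½)
d = -17 (d = -3 - (4 + 4*6)/2 = -3 - (4 + 24)/2 = -3 - ½*28 = -3 - 14 = -17)
(B(y) + S) + d = (9 - 21795) - 17 = -21786 - 17 = -21803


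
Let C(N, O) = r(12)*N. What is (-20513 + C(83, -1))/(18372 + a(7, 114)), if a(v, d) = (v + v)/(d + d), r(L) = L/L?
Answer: -465804/418883 ≈ -1.1120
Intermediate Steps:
r(L) = 1
C(N, O) = N (C(N, O) = 1*N = N)
a(v, d) = v/d (a(v, d) = (2*v)/((2*d)) = (2*v)*(1/(2*d)) = v/d)
(-20513 + C(83, -1))/(18372 + a(7, 114)) = (-20513 + 83)/(18372 + 7/114) = -20430/(18372 + 7*(1/114)) = -20430/(18372 + 7/114) = -20430/2094415/114 = -20430*114/2094415 = -465804/418883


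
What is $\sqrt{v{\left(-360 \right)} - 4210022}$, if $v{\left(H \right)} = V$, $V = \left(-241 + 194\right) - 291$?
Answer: $2 i \sqrt{1052590} \approx 2051.9 i$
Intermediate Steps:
$V = -338$ ($V = -47 - 291 = -338$)
$v{\left(H \right)} = -338$
$\sqrt{v{\left(-360 \right)} - 4210022} = \sqrt{-338 - 4210022} = \sqrt{-4210360} = 2 i \sqrt{1052590}$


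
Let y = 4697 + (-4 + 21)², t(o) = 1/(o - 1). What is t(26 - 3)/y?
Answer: 1/109692 ≈ 9.1164e-6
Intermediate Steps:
t(o) = 1/(-1 + o)
y = 4986 (y = 4697 + 17² = 4697 + 289 = 4986)
t(26 - 3)/y = 1/((-1 + (26 - 3))*4986) = (1/4986)/(-1 + 23) = (1/4986)/22 = (1/22)*(1/4986) = 1/109692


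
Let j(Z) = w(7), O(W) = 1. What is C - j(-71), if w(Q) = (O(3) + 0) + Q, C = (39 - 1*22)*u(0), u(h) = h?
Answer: -8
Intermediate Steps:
C = 0 (C = (39 - 1*22)*0 = (39 - 22)*0 = 17*0 = 0)
w(Q) = 1 + Q (w(Q) = (1 + 0) + Q = 1 + Q)
j(Z) = 8 (j(Z) = 1 + 7 = 8)
C - j(-71) = 0 - 1*8 = 0 - 8 = -8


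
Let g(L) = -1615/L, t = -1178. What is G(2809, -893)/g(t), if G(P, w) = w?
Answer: -55366/85 ≈ -651.36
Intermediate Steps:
G(2809, -893)/g(t) = -893/((-1615/(-1178))) = -893/((-1615*(-1/1178))) = -893/85/62 = -893*62/85 = -55366/85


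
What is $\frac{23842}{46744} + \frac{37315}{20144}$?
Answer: $\frac{278065701}{117701392} \approx 2.3625$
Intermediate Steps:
$\frac{23842}{46744} + \frac{37315}{20144} = 23842 \cdot \frac{1}{46744} + 37315 \cdot \frac{1}{20144} = \frac{11921}{23372} + \frac{37315}{20144} = \frac{278065701}{117701392}$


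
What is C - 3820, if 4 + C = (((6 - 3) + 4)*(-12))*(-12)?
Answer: -2816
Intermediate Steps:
C = 1004 (C = -4 + (((6 - 3) + 4)*(-12))*(-12) = -4 + ((3 + 4)*(-12))*(-12) = -4 + (7*(-12))*(-12) = -4 - 84*(-12) = -4 + 1008 = 1004)
C - 3820 = 1004 - 3820 = -2816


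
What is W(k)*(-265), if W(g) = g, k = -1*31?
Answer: 8215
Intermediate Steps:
k = -31
W(k)*(-265) = -31*(-265) = 8215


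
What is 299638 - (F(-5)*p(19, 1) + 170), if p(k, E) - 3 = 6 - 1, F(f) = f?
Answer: 299508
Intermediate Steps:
p(k, E) = 8 (p(k, E) = 3 + (6 - 1) = 3 + 5 = 8)
299638 - (F(-5)*p(19, 1) + 170) = 299638 - (-5*8 + 170) = 299638 - (-40 + 170) = 299638 - 1*130 = 299638 - 130 = 299508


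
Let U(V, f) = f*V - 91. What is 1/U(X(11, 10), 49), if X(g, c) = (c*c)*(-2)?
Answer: -1/9891 ≈ -0.00010110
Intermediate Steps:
X(g, c) = -2*c² (X(g, c) = c²*(-2) = -2*c²)
U(V, f) = -91 + V*f (U(V, f) = V*f - 91 = -91 + V*f)
1/U(X(11, 10), 49) = 1/(-91 - 2*10²*49) = 1/(-91 - 2*100*49) = 1/(-91 - 200*49) = 1/(-91 - 9800) = 1/(-9891) = -1/9891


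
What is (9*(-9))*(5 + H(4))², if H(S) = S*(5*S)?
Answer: -585225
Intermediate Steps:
H(S) = 5*S²
(9*(-9))*(5 + H(4))² = (9*(-9))*(5 + 5*4²)² = -81*(5 + 5*16)² = -81*(5 + 80)² = -81*85² = -81*7225 = -585225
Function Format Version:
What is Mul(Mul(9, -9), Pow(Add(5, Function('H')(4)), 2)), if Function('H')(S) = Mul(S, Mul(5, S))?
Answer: -585225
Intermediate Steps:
Function('H')(S) = Mul(5, Pow(S, 2))
Mul(Mul(9, -9), Pow(Add(5, Function('H')(4)), 2)) = Mul(Mul(9, -9), Pow(Add(5, Mul(5, Pow(4, 2))), 2)) = Mul(-81, Pow(Add(5, Mul(5, 16)), 2)) = Mul(-81, Pow(Add(5, 80), 2)) = Mul(-81, Pow(85, 2)) = Mul(-81, 7225) = -585225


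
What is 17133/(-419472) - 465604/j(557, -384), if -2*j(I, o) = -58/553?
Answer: -36001745539507/4054896 ≈ -8.8786e+6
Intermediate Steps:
j(I, o) = 29/553 (j(I, o) = -(-29)/553 = -½*(-58/553) = 29/553)
17133/(-419472) - 465604/j(557, -384) = 17133/(-419472) - 465604/29/553 = 17133*(-1/419472) - 465604*553/29 = -5711/139824 - 257479012/29 = -36001745539507/4054896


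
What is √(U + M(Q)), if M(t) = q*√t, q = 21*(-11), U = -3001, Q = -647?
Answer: √(-3001 - 231*I*√647) ≈ 42.407 - 69.278*I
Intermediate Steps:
q = -231
M(t) = -231*√t
√(U + M(Q)) = √(-3001 - 231*I*√647)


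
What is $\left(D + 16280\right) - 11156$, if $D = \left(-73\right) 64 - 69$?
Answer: $383$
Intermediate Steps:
$D = -4741$ ($D = -4672 - 69 = -4741$)
$\left(D + 16280\right) - 11156 = \left(-4741 + 16280\right) - 11156 = 11539 - 11156 = 383$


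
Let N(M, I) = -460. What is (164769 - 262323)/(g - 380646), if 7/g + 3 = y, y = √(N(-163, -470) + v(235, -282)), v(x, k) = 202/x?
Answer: 83370869483418/325304874482707 - 97554*I*√517470/325304874482707 ≈ 0.25629 - 2.1572e-7*I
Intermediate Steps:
y = 7*I*√517470/235 (y = √(-460 + 202/235) = √(-107898/235) = 7*I*√517470/235 ≈ 21.428*I)
g = 7/(-3 + 7*I*√517470/235) ≈ -0.044858 - 0.3204*I
(164769 - 262323)/(g - 380646) = (164769 - 262323)/((-1645/36671 - 49*I*√517470/110013) - 380646) = -97554/(-13958671111/36671 - 49*I*√517470/110013)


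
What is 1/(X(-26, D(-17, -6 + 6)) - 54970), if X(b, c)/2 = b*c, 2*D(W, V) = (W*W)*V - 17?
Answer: -1/54528 ≈ -1.8339e-5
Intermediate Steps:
D(W, V) = -17/2 + V*W**2/2 (D(W, V) = ((W*W)*V - 17)/2 = (W**2*V - 17)/2 = (V*W**2 - 17)/2 = (-17 + V*W**2)/2 = -17/2 + V*W**2/2)
X(b, c) = 2*b*c (X(b, c) = 2*(b*c) = 2*b*c)
1/(X(-26, D(-17, -6 + 6)) - 54970) = 1/(2*(-26)*(-17/2 + (1/2)*(-6 + 6)*(-17)**2) - 54970) = 1/(2*(-26)*(-17/2 + (1/2)*0*289) - 54970) = 1/(2*(-26)*(-17/2 + 0) - 54970) = 1/(2*(-26)*(-17/2) - 54970) = 1/(442 - 54970) = 1/(-54528) = -1/54528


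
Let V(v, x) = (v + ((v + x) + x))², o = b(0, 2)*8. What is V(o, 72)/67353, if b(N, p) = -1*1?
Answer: 16384/67353 ≈ 0.24326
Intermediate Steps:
b(N, p) = -1
o = -8 (o = -1*8 = -8)
V(v, x) = (2*v + 2*x)² (V(v, x) = (v + (v + 2*x))² = (2*v + 2*x)²)
V(o, 72)/67353 = (4*(-8 + 72)²)/67353 = (4*64²)*(1/67353) = (4*4096)*(1/67353) = 16384*(1/67353) = 16384/67353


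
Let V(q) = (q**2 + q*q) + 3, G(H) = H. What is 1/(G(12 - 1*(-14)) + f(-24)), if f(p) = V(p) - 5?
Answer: 1/1176 ≈ 0.00085034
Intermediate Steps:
V(q) = 3 + 2*q**2 (V(q) = (q**2 + q**2) + 3 = 2*q**2 + 3 = 3 + 2*q**2)
f(p) = -2 + 2*p**2 (f(p) = (3 + 2*p**2) - 5 = -2 + 2*p**2)
1/(G(12 - 1*(-14)) + f(-24)) = 1/((12 - 1*(-14)) + (-2 + 2*(-24)**2)) = 1/((12 + 14) + (-2 + 2*576)) = 1/(26 + (-2 + 1152)) = 1/(26 + 1150) = 1/1176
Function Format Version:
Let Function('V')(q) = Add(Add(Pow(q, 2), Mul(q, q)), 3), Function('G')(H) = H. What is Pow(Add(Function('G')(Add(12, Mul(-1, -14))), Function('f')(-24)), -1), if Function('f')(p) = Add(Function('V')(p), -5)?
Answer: Rational(1, 1176) ≈ 0.00085034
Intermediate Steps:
Function('V')(q) = Add(3, Mul(2, Pow(q, 2))) (Function('V')(q) = Add(Add(Pow(q, 2), Pow(q, 2)), 3) = Add(Mul(2, Pow(q, 2)), 3) = Add(3, Mul(2, Pow(q, 2))))
Function('f')(p) = Add(-2, Mul(2, Pow(p, 2))) (Function('f')(p) = Add(Add(3, Mul(2, Pow(p, 2))), -5) = Add(-2, Mul(2, Pow(p, 2))))
Pow(Add(Function('G')(Add(12, Mul(-1, -14))), Function('f')(-24)), -1) = Pow(Add(Add(12, Mul(-1, -14)), Add(-2, Mul(2, Pow(-24, 2)))), -1) = Pow(Add(Add(12, 14), Add(-2, Mul(2, 576))), -1) = Pow(Add(26, Add(-2, 1152)), -1) = Pow(Add(26, 1150), -1) = Pow(1176, -1) = Rational(1, 1176)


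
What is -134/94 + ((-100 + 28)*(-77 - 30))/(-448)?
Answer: -49013/2632 ≈ -18.622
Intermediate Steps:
-134/94 + ((-100 + 28)*(-77 - 30))/(-448) = -134*1/94 - 72*(-107)*(-1/448) = -67/47 + 7704*(-1/448) = -67/47 - 963/56 = -49013/2632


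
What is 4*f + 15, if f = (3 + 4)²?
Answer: 211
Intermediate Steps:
f = 49 (f = 7² = 49)
4*f + 15 = 4*49 + 15 = 196 + 15 = 211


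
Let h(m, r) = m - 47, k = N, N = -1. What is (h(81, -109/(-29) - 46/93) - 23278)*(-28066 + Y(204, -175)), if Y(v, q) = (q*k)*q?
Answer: 1364213604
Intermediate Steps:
k = -1
Y(v, q) = -q² (Y(v, q) = (q*(-1))*q = (-q)*q = -q²)
h(m, r) = -47 + m
(h(81, -109/(-29) - 46/93) - 23278)*(-28066 + Y(204, -175)) = ((-47 + 81) - 23278)*(-28066 - 1*(-175)²) = (34 - 23278)*(-28066 - 1*30625) = -23244*(-28066 - 30625) = -23244*(-58691) = 1364213604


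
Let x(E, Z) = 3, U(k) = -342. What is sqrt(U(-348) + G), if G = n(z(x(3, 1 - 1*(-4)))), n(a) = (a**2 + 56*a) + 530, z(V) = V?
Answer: sqrt(365) ≈ 19.105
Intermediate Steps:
n(a) = 530 + a**2 + 56*a
G = 707 (G = 530 + 3**2 + 56*3 = 530 + 9 + 168 = 707)
sqrt(U(-348) + G) = sqrt(-342 + 707) = sqrt(365)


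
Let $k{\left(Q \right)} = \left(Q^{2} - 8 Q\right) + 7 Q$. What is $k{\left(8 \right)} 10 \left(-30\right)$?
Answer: $-16800$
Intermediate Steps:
$k{\left(Q \right)} = Q^{2} - Q$
$k{\left(8 \right)} 10 \left(-30\right) = 8 \left(-1 + 8\right) 10 \left(-30\right) = 8 \cdot 7 \cdot 10 \left(-30\right) = 56 \cdot 10 \left(-30\right) = 560 \left(-30\right) = -16800$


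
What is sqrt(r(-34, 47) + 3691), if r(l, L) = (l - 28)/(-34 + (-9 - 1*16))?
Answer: sqrt(12852029)/59 ≈ 60.762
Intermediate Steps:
r(l, L) = 28/59 - l/59 (r(l, L) = (-28 + l)/(-34 + (-9 - 16)) = (-28 + l)/(-34 - 25) = (-28 + l)/(-59) = (-28 + l)*(-1/59) = 28/59 - l/59)
sqrt(r(-34, 47) + 3691) = sqrt((28/59 - 1/59*(-34)) + 3691) = sqrt((28/59 + 34/59) + 3691) = sqrt(62/59 + 3691) = sqrt(217831/59) = sqrt(12852029)/59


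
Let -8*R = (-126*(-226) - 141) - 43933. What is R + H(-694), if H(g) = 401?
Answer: 9403/4 ≈ 2350.8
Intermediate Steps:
R = 7799/4 (R = -((-126*(-226) - 141) - 43933)/8 = -((28476 - 141) - 43933)/8 = -(28335 - 43933)/8 = -⅛*(-15598) = 7799/4 ≈ 1949.8)
R + H(-694) = 7799/4 + 401 = 9403/4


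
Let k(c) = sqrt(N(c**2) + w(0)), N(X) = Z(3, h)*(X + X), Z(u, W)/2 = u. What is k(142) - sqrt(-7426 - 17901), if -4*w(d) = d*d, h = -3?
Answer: 284*sqrt(3) - I*sqrt(25327) ≈ 491.9 - 159.14*I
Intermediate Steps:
w(d) = -d**2/4 (w(d) = -d*d/4 = -d**2/4)
Z(u, W) = 2*u
N(X) = 12*X (N(X) = (2*3)*(X + X) = 6*(2*X) = 12*X)
k(c) = 2*sqrt(3)*sqrt(c**2) (k(c) = sqrt(12*c**2 - 1/4*0**2) = sqrt(12*c**2 - 1/4*0) = sqrt(12*c**2 + 0) = sqrt(12*c**2) = 2*sqrt(3)*sqrt(c**2))
k(142) - sqrt(-7426 - 17901) = 2*sqrt(3)*sqrt(142**2) - sqrt(-7426 - 17901) = 2*sqrt(3)*sqrt(20164) - sqrt(-25327) = 2*sqrt(3)*142 - I*sqrt(25327) = 284*sqrt(3) - I*sqrt(25327)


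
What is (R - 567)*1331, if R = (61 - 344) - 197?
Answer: -1393557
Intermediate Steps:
R = -480 (R = -283 - 197 = -480)
(R - 567)*1331 = (-480 - 567)*1331 = -1047*1331 = -1393557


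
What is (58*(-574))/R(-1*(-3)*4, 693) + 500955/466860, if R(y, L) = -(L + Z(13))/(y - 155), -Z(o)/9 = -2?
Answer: -148150024477/22129164 ≈ -6694.8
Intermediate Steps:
Z(o) = 18 (Z(o) = -9*(-2) = 18)
R(y, L) = -(18 + L)/(-155 + y) (R(y, L) = -(L + 18)/(y - 155) = -(18 + L)/(-155 + y))
(58*(-574))/R(-1*(-3)*4, 693) + 500955/466860 = (58*(-574))/(((-18 - 1*693)/(-155 - 1*(-3)*4))) + 500955/466860 = -33292*(-155 + 3*4)/(-18 - 693) + 500955*(1/466860) = -33292/(-711/(-155 + 12)) + 33397/31124 = -33292/(-711/(-143)) + 33397/31124 = -33292/((-1/143*(-711))) + 33397/31124 = -33292/711/143 + 33397/31124 = -33292*143/711 + 33397/31124 = -4760756/711 + 33397/31124 = -148150024477/22129164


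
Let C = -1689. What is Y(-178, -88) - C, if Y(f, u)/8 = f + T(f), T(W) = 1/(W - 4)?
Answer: 24111/91 ≈ 264.96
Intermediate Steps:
T(W) = 1/(-4 + W)
Y(f, u) = 8*f + 8/(-4 + f) (Y(f, u) = 8*(f + 1/(-4 + f)) = 8*f + 8/(-4 + f))
Y(-178, -88) - C = 8*(1 - 178*(-4 - 178))/(-4 - 178) - 1*(-1689) = 8*(1 - 178*(-182))/(-182) + 1689 = 8*(-1/182)*(1 + 32396) + 1689 = 8*(-1/182)*32397 + 1689 = -129588/91 + 1689 = 24111/91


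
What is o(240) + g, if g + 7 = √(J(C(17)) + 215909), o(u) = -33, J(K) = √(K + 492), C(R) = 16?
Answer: -40 + √(215909 + 2*√127) ≈ 424.68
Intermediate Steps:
J(K) = √(492 + K)
g = -7 + √(215909 + 2*√127) (g = -7 + √(√(492 + 16) + 215909) = -7 + √(√508 + 215909) = -7 + √(2*√127 + 215909) = -7 + √(215909 + 2*√127) ≈ 457.68)
o(240) + g = -33 + (-7 + √(215909 + 2*√127)) = -40 + √(215909 + 2*√127)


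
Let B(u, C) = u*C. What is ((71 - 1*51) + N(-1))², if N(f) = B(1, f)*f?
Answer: 441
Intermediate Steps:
B(u, C) = C*u
N(f) = f² (N(f) = (f*1)*f = f*f = f²)
((71 - 1*51) + N(-1))² = ((71 - 1*51) + (-1)²)² = ((71 - 51) + 1)² = (20 + 1)² = 21² = 441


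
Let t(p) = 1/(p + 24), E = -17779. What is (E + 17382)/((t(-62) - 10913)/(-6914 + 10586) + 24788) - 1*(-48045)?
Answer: 166158949073493/3458403673 ≈ 48045.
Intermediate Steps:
t(p) = 1/(24 + p)
(E + 17382)/((t(-62) - 10913)/(-6914 + 10586) + 24788) - 1*(-48045) = (-17779 + 17382)/((1/(24 - 62) - 10913)/(-6914 + 10586) + 24788) - 1*(-48045) = -397/((1/(-38) - 10913)/3672 + 24788) + 48045 = -397/((-1/38 - 10913)*(1/3672) + 24788) + 48045 = -397/(-414695/38*1/3672 + 24788) + 48045 = -397/(-414695/139536 + 24788) + 48045 = -397/3458403673/139536 + 48045 = -397*139536/3458403673 + 48045 = -55395792/3458403673 + 48045 = 166158949073493/3458403673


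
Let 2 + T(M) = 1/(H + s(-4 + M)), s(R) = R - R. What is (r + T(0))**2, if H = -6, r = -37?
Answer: 55225/36 ≈ 1534.0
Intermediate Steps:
s(R) = 0
T(M) = -13/6 (T(M) = -2 + 1/(-6 + 0) = -2 + 1/(-6) = -2 - 1/6 = -13/6)
(r + T(0))**2 = (-37 - 13/6)**2 = (-235/6)**2 = 55225/36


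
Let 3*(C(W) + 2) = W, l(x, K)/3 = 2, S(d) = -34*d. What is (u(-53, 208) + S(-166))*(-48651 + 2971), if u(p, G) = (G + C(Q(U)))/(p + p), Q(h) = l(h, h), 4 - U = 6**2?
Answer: -13659599040/53 ≈ -2.5773e+8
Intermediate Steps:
l(x, K) = 6 (l(x, K) = 3*2 = 6)
U = -32 (U = 4 - 1*6**2 = 4 - 1*36 = 4 - 36 = -32)
Q(h) = 6
C(W) = -2 + W/3
u(p, G) = G/(2*p) (u(p, G) = (G + (-2 + (1/3)*6))/(p + p) = (G + (-2 + 2))/((2*p)) = (G + 0)*(1/(2*p)) = G*(1/(2*p)) = G/(2*p))
(u(-53, 208) + S(-166))*(-48651 + 2971) = ((1/2)*208/(-53) - 34*(-166))*(-48651 + 2971) = ((1/2)*208*(-1/53) + 5644)*(-45680) = (-104/53 + 5644)*(-45680) = (299028/53)*(-45680) = -13659599040/53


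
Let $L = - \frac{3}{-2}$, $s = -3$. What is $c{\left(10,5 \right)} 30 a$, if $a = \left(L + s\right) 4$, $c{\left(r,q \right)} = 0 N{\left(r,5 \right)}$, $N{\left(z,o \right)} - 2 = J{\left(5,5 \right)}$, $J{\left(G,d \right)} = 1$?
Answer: $0$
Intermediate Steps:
$N{\left(z,o \right)} = 3$ ($N{\left(z,o \right)} = 2 + 1 = 3$)
$c{\left(r,q \right)} = 0$ ($c{\left(r,q \right)} = 0 \cdot 3 = 0$)
$L = \frac{3}{2}$ ($L = \left(-3\right) \left(- \frac{1}{2}\right) = \frac{3}{2} \approx 1.5$)
$a = -6$ ($a = \left(\frac{3}{2} - 3\right) 4 = \left(- \frac{3}{2}\right) 4 = -6$)
$c{\left(10,5 \right)} 30 a = 0 \cdot 30 \left(-6\right) = 0 \left(-6\right) = 0$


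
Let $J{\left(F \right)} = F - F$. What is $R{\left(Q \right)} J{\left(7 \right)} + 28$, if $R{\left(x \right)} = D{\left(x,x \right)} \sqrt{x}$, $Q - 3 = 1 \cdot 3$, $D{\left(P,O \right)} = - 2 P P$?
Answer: $28$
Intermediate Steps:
$D{\left(P,O \right)} = - 2 P^{2}$
$J{\left(F \right)} = 0$
$Q = 6$ ($Q = 3 + 1 \cdot 3 = 3 + 3 = 6$)
$R{\left(x \right)} = - 2 x^{\frac{5}{2}}$ ($R{\left(x \right)} = - 2 x^{2} \sqrt{x} = - 2 x^{\frac{5}{2}}$)
$R{\left(Q \right)} J{\left(7 \right)} + 28 = - 2 \cdot 6^{\frac{5}{2}} \cdot 0 + 28 = - 2 \cdot 36 \sqrt{6} \cdot 0 + 28 = - 72 \sqrt{6} \cdot 0 + 28 = 0 + 28 = 28$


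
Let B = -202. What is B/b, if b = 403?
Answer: -202/403 ≈ -0.50124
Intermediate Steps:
B/b = -202/403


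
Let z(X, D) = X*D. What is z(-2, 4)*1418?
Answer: -11344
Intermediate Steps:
z(X, D) = D*X
z(-2, 4)*1418 = (4*(-2))*1418 = -8*1418 = -11344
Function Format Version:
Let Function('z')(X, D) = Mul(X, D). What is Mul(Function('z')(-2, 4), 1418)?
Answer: -11344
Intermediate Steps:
Function('z')(X, D) = Mul(D, X)
Mul(Function('z')(-2, 4), 1418) = Mul(Mul(4, -2), 1418) = Mul(-8, 1418) = -11344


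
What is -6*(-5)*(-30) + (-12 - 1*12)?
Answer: -924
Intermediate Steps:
-6*(-5)*(-30) + (-12 - 1*12) = 30*(-30) + (-12 - 12) = -900 - 24 = -924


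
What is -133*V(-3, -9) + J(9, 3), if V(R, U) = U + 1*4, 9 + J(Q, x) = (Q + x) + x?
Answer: 671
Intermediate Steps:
J(Q, x) = -9 + Q + 2*x (J(Q, x) = -9 + ((Q + x) + x) = -9 + (Q + 2*x) = -9 + Q + 2*x)
V(R, U) = 4 + U (V(R, U) = U + 4 = 4 + U)
-133*V(-3, -9) + J(9, 3) = -133*(4 - 9) + (-9 + 9 + 2*3) = -133*(-5) + (-9 + 9 + 6) = 665 + 6 = 671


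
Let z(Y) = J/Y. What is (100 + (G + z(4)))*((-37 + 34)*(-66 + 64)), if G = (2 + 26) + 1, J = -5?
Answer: 1533/2 ≈ 766.50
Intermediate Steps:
G = 29 (G = 28 + 1 = 29)
z(Y) = -5/Y
(100 + (G + z(4)))*((-37 + 34)*(-66 + 64)) = (100 + (29 - 5/4))*((-37 + 34)*(-66 + 64)) = (100 + (29 - 5*¼))*(-3*(-2)) = (100 + (29 - 5/4))*6 = (100 + 111/4)*6 = (511/4)*6 = 1533/2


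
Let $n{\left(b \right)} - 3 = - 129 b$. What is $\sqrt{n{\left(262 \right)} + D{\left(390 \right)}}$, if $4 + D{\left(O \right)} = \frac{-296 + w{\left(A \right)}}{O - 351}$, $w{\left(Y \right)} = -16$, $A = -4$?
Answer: $i \sqrt{33807} \approx 183.87 i$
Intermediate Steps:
$n{\left(b \right)} = 3 - 129 b$
$D{\left(O \right)} = -4 - \frac{312}{-351 + O}$ ($D{\left(O \right)} = -4 + \frac{-296 - 16}{O - 351} = -4 - \frac{312}{-351 + O}$)
$\sqrt{n{\left(262 \right)} + D{\left(390 \right)}} = \sqrt{\left(3 - 33798\right) + \frac{4 \left(273 - 390\right)}{-351 + 390}} = \sqrt{\left(3 - 33798\right) + \frac{4 \left(273 - 390\right)}{39}} = \sqrt{-33795 + 4 \cdot \frac{1}{39} \left(-117\right)} = \sqrt{-33795 - 12} = \sqrt{-33807} = i \sqrt{33807}$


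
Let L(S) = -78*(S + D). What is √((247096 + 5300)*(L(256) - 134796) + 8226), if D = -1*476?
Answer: 3*I*√3298983070 ≈ 1.7231e+5*I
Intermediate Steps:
D = -476
L(S) = 37128 - 78*S (L(S) = -78*(S - 476) = -78*(-476 + S) = 37128 - 78*S)
√((247096 + 5300)*(L(256) - 134796) + 8226) = √((247096 + 5300)*((37128 - 78*256) - 134796) + 8226) = √(252396*((37128 - 19968) - 134796) + 8226) = √(252396*(17160 - 134796) + 8226) = √(252396*(-117636) + 8226) = √(-29690855856 + 8226) = √(-29690847630) = 3*I*√3298983070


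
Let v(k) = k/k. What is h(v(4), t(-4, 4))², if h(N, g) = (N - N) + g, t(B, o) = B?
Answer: 16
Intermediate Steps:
v(k) = 1
h(N, g) = g (h(N, g) = 0 + g = g)
h(v(4), t(-4, 4))² = (-4)² = 16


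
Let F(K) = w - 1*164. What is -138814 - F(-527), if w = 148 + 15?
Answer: -138813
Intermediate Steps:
w = 163
F(K) = -1 (F(K) = 163 - 1*164 = 163 - 164 = -1)
-138814 - F(-527) = -138814 - 1*(-1) = -138814 + 1 = -138813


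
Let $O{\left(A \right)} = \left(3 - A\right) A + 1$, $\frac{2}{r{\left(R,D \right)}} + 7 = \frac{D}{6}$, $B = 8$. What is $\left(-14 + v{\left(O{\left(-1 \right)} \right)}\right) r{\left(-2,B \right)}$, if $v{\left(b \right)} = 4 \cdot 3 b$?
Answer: $\frac{300}{17} \approx 17.647$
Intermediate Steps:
$r{\left(R,D \right)} = \frac{2}{-7 + \frac{D}{6}}$
$O{\left(A \right)} = 1 + A \left(3 - A\right)$ ($O{\left(A \right)} = A \left(3 - A\right) + 1 = 1 + A \left(3 - A\right)$)
$v{\left(b \right)} = 12 b$
$\left(-14 + v{\left(O{\left(-1 \right)} \right)}\right) r{\left(-2,B \right)} = \left(-14 + 12 \left(1 - \left(-1\right)^{2} + 3 \left(-1\right)\right)\right) \frac{12}{-42 + 8} = \left(-14 + 12 \left(1 - 1 - 3\right)\right) \frac{12}{-34} = \left(-14 + 12 \left(1 - 1 - 3\right)\right) 12 \left(- \frac{1}{34}\right) = \left(-14 + 12 \left(-3\right)\right) \left(- \frac{6}{17}\right) = \left(-14 - 36\right) \left(- \frac{6}{17}\right) = \left(-50\right) \left(- \frac{6}{17}\right) = \frac{300}{17}$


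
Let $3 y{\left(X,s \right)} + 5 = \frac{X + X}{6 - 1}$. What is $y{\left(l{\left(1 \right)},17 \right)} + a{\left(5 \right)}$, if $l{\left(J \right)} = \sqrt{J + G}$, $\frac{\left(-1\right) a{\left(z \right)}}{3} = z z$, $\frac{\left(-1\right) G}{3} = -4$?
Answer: $- \frac{230}{3} + \frac{2 \sqrt{13}}{15} \approx -76.186$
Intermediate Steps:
$G = 12$ ($G = \left(-3\right) \left(-4\right) = 12$)
$a{\left(z \right)} = - 3 z^{2}$ ($a{\left(z \right)} = - 3 z z = - 3 z^{2}$)
$l{\left(J \right)} = \sqrt{12 + J}$ ($l{\left(J \right)} = \sqrt{J + 12} = \sqrt{12 + J}$)
$y{\left(X,s \right)} = - \frac{5}{3} + \frac{2 X}{15}$ ($y{\left(X,s \right)} = - \frac{5}{3} + \frac{\left(X + X\right) \frac{1}{6 - 1}}{3} = - \frac{5}{3} + \frac{2 X \frac{1}{5}}{3} = - \frac{5}{3} + \frac{\frac{2}{5} X}{3} = - \frac{5}{3} + \frac{2 X}{15}$)
$y{\left(l{\left(1 \right)},17 \right)} + a{\left(5 \right)} = \left(- \frac{5}{3} + \frac{2 \sqrt{12 + 1}}{15}\right) - 3 \cdot 5^{2} = \left(- \frac{5}{3} + \frac{2 \sqrt{13}}{15}\right) - 75 = - \frac{230}{3} + \frac{2 \sqrt{13}}{15}$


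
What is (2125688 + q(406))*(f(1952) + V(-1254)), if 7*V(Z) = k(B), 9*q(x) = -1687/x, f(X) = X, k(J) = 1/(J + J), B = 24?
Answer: 727762514790335/175392 ≈ 4.1493e+9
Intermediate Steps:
k(J) = 1/(2*J)
q(x) = -1687/(9*x) (q(x) = (-1687/x)/9 = -1687/(9*x))
V(Z) = 1/336 (V(Z) = ((½)/24)/7 = ((½)*(1/24))/7 = (⅐)*(1/48) = 1/336)
(2125688 + q(406))*(f(1952) + V(-1254)) = (2125688 - 1687/9/406)*(1952 + 1/336) = (2125688 - 1687/9*1/406)*(655873/336) = (2125688 - 241/522)*(655873/336) = (1109608895/522)*(655873/336) = 727762514790335/175392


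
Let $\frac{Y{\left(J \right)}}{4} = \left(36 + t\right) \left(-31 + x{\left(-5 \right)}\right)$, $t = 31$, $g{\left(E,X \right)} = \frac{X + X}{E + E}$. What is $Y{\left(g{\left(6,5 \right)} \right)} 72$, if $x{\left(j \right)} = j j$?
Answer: $-115776$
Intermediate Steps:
$g{\left(E,X \right)} = \frac{X}{E}$ ($g{\left(E,X \right)} = \frac{2 X}{2 E} = 2 X \frac{1}{2 E} = \frac{X}{E}$)
$x{\left(j \right)} = j^{2}$
$Y{\left(J \right)} = -1608$ ($Y{\left(J \right)} = 4 \left(36 + 31\right) \left(-31 + \left(-5\right)^{2}\right) = 4 \cdot 67 \left(-31 + 25\right) = 4 \cdot 67 \left(-6\right) = 4 \left(-402\right) = -1608$)
$Y{\left(g{\left(6,5 \right)} \right)} 72 = \left(-1608\right) 72 = -115776$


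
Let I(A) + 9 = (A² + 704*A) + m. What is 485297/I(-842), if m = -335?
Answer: 485297/115852 ≈ 4.1889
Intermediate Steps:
I(A) = -344 + A² + 704*A (I(A) = -9 + ((A² + 704*A) - 335) = -9 + (-335 + A² + 704*A) = -344 + A² + 704*A)
485297/I(-842) = 485297/(-344 + (-842)² + 704*(-842)) = 485297/(-344 + 708964 - 592768) = 485297/115852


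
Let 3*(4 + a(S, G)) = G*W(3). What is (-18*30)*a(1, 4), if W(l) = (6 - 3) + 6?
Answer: -4320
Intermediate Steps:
W(l) = 9 (W(l) = 3 + 6 = 9)
a(S, G) = -4 + 3*G (a(S, G) = -4 + (G*9)/3 = -4 + (9*G)/3 = -4 + 3*G)
(-18*30)*a(1, 4) = (-18*30)*(-4 + 3*4) = -540*(-4 + 12) = -540*8 = -4320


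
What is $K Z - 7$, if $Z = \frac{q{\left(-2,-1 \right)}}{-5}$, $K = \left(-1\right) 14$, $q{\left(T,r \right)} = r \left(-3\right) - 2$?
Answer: $- \frac{21}{5} \approx -4.2$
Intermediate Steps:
$q{\left(T,r \right)} = -2 - 3 r$ ($q{\left(T,r \right)} = - 3 r - 2 = -2 - 3 r$)
$K = -14$
$Z = - \frac{1}{5}$ ($Z = \frac{-2 - -3}{-5} = \left(-2 + 3\right) \left(- \frac{1}{5}\right) = 1 \left(- \frac{1}{5}\right) = - \frac{1}{5} \approx -0.2$)
$K Z - 7 = \left(-14\right) \left(- \frac{1}{5}\right) - 7 = \frac{14}{5} - 7 = - \frac{21}{5}$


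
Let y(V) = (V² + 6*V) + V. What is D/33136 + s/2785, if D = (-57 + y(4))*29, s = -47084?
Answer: -1561225369/92283760 ≈ -16.918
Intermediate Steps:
y(V) = V² + 7*V
D = -377 (D = (-57 + 4*(7 + 4))*29 = (-57 + 4*11)*29 = (-57 + 44)*29 = -13*29 = -377)
D/33136 + s/2785 = -377/33136 - 47084/2785 = -1561225369/92283760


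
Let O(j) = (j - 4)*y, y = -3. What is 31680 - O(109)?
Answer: 31995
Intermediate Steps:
O(j) = 12 - 3*j (O(j) = (j - 4)*(-3) = (-4 + j)*(-3) = 12 - 3*j)
31680 - O(109) = 31680 - (12 - 3*109) = 31680 - (12 - 327) = 31680 - 1*(-315) = 31680 + 315 = 31995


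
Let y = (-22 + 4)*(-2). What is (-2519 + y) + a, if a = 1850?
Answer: -633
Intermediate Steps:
y = 36 (y = -18*(-2) = 36)
(-2519 + y) + a = (-2519 + 36) + 1850 = -2483 + 1850 = -633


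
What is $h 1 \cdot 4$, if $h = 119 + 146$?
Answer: $1060$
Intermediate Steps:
$h = 265$
$h 1 \cdot 4 = 265 \cdot 1 \cdot 4 = 265 \cdot 4 = 1060$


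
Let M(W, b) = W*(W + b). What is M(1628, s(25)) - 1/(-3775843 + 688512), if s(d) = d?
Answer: 8308267056805/3087331 ≈ 2.6911e+6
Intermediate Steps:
M(1628, s(25)) - 1/(-3775843 + 688512) = 1628*(1628 + 25) - 1/(-3775843 + 688512) = 1628*1653 - 1/(-3087331) = 2691084 - 1*(-1/3087331) = 2691084 + 1/3087331 = 8308267056805/3087331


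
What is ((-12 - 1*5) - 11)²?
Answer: 784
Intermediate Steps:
((-12 - 1*5) - 11)² = ((-12 - 5) - 11)² = (-17 - 11)² = (-28)² = 784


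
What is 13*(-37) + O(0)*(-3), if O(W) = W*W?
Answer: -481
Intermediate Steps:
O(W) = W**2
13*(-37) + O(0)*(-3) = 13*(-37) + 0**2*(-3) = -481 + 0*(-3) = -481 + 0 = -481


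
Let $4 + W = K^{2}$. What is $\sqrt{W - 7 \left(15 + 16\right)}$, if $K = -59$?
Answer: $2 \sqrt{815} \approx 57.096$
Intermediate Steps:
$W = 3477$ ($W = -4 + \left(-59\right)^{2} = -4 + 3481 = 3477$)
$\sqrt{W - 7 \left(15 + 16\right)} = \sqrt{3477 - 7 \left(15 + 16\right)} = \sqrt{3477 - 217} = \sqrt{3260} = 2 \sqrt{815}$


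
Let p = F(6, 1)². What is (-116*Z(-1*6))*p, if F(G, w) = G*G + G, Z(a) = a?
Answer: 1227744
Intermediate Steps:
F(G, w) = G + G² (F(G, w) = G² + G = G + G²)
p = 1764 (p = (6*(1 + 6))² = (6*7)² = 42² = 1764)
(-116*Z(-1*6))*p = -(-116)*6*1764 = -116*(-6)*1764 = 696*1764 = 1227744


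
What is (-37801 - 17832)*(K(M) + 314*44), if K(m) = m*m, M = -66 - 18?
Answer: -1161171976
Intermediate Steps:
M = -84
K(m) = m**2
(-37801 - 17832)*(K(M) + 314*44) = (-37801 - 17832)*((-84)**2 + 314*44) = -55633*(7056 + 13816) = -55633*20872 = -1161171976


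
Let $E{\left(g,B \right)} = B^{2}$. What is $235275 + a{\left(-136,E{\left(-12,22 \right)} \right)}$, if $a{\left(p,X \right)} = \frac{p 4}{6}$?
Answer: $\frac{705553}{3} \approx 2.3518 \cdot 10^{5}$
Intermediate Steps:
$a{\left(p,X \right)} = \frac{2 p}{3}$ ($a{\left(p,X \right)} = 4 p \frac{1}{6} = \frac{2 p}{3}$)
$235275 + a{\left(-136,E{\left(-12,22 \right)} \right)} = 235275 + \frac{2}{3} \left(-136\right) = 235275 - \frac{272}{3} = \frac{705553}{3}$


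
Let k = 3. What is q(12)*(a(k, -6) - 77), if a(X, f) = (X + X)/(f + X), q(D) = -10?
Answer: 790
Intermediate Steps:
a(X, f) = 2*X/(X + f) (a(X, f) = (2*X)/(X + f) = 2*X/(X + f))
q(12)*(a(k, -6) - 77) = -10*(2*3/(3 - 6) - 77) = -10*(2*3/(-3) - 77) = -10*(2*3*(-⅓) - 77) = -10*(-2 - 77) = -10*(-79) = 790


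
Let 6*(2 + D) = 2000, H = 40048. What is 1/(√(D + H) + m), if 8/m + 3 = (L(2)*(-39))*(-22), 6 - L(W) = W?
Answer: -13716/237390928411 + 3919347*√363414/474781856822 ≈ 0.0049764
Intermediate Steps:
L(W) = 6 - W
D = 994/3 (D = -2 + (⅙)*2000 = -2 + 1000/3 = 994/3 ≈ 331.33)
m = 8/3429 (m = 8/(-3 + ((6 - 1*2)*(-39))*(-22)) = 8/(-3 + ((6 - 2)*(-39))*(-22)) = 8/(-3 + (4*(-39))*(-22)) = 8/(-3 - 156*(-22)) = 8/(-3 + 3432) = 8/3429 ≈ 0.0023330)
1/(√(D + H) + m) = 1/(√(994/3 + 40048) + 8/3429) = 1/(√(121138/3) + 8/3429) = 1/(√363414/3 + 8/3429) = 1/(8/3429 + √363414/3)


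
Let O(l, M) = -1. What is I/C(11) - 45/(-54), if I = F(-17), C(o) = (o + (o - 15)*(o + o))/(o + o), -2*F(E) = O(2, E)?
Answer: 29/42 ≈ 0.69048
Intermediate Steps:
F(E) = ½ (F(E) = -½*(-1) = ½)
C(o) = (o + 2*o*(-15 + o))/(2*o) (C(o) = (o + (-15 + o)*(2*o))/((2*o)) = (o + 2*o*(-15 + o))*(1/(2*o)) = (o + 2*o*(-15 + o))/(2*o))
I = ½ ≈ 0.50000
I/C(11) - 45/(-54) = 1/(2*(-29/2 + 11)) - 45/(-54) = 1/(2*(-7/2)) - 45*(-1/54) = (½)*(-2/7) + ⅚ = -⅐ + ⅚ = 29/42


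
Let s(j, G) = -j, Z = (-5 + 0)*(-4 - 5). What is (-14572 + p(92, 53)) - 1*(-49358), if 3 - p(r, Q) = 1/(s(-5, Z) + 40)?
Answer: 1565504/45 ≈ 34789.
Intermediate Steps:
Z = 45 (Z = -5*(-9) = 45)
p(r, Q) = 134/45 (p(r, Q) = 3 - 1/(-1*(-5) + 40) = 3 - 1/(5 + 40) = 3 - 1/45 = 134/45)
(-14572 + p(92, 53)) - 1*(-49358) = (-14572 + 134/45) - 1*(-49358) = -655606/45 + 49358 = 1565504/45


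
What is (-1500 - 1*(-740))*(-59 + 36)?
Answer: 17480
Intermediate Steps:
(-1500 - 1*(-740))*(-59 + 36) = (-1500 + 740)*(-23) = -760*(-23) = 17480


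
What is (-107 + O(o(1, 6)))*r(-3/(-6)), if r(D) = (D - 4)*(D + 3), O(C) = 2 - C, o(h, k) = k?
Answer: 5439/4 ≈ 1359.8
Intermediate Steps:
r(D) = (-4 + D)*(3 + D)
(-107 + O(o(1, 6)))*r(-3/(-6)) = (-107 + (2 - 1*6))*(-12 + (-3/(-6))**2 - (-3)/(-6)) = (-107 + (2 - 6))*(-12 + (-3*(-1/6))**2 - (-3)*(-1)/6) = (-107 - 4)*(-12 + (1/2)**2 - 1*1/2) = -111*(-12 + 1/4 - 1/2) = -111*(-49/4) = 5439/4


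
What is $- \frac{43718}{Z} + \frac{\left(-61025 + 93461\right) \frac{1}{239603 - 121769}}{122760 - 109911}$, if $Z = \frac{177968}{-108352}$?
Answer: $\frac{24902599272285398}{935598208951} \approx 26617.0$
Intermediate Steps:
$Z = - \frac{11123}{6772}$ ($Z = 177968 \left(- \frac{1}{108352}\right) = - \frac{11123}{6772} \approx -1.6425$)
$- \frac{43718}{Z} + \frac{\left(-61025 + 93461\right) \frac{1}{239603 - 121769}}{122760 - 109911} = - \frac{43718}{- \frac{11123}{6772}} + \frac{\left(-61025 + 93461\right) \frac{1}{239603 - 121769}}{122760 - 109911} = \left(-43718\right) \left(- \frac{6772}{11123}\right) + \frac{32436 \cdot \frac{1}{117834}}{122760 - 109911} = \frac{296058296}{11123} + \frac{32436 \cdot \frac{1}{117834}}{12849} = \frac{296058296}{11123} + \frac{5406}{19639} \cdot \frac{1}{12849} = \frac{296058296}{11123} + \frac{1802}{84113837} = \frac{24902599272285398}{935598208951}$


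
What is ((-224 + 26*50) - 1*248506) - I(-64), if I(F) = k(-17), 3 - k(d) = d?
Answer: -247450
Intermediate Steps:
k(d) = 3 - d
I(F) = 20 (I(F) = 3 - 1*(-17) = 3 + 17 = 20)
((-224 + 26*50) - 1*248506) - I(-64) = ((-224 + 26*50) - 1*248506) - 1*20 = ((-224 + 1300) - 248506) - 20 = (1076 - 248506) - 20 = -247430 - 20 = -247450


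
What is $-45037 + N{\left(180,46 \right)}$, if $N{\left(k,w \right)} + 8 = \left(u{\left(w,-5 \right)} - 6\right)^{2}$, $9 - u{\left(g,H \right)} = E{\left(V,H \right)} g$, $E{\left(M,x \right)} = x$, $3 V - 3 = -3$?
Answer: $9244$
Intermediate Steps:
$V = 0$ ($V = 1 + \frac{1}{3} \left(-3\right) = 1 - 1 = 0$)
$u{\left(g,H \right)} = 9 - H g$
$N{\left(k,w \right)} = -8 + \left(3 + 5 w\right)^{2}$ ($N{\left(k,w \right)} = -8 + \left(\left(9 - - 5 w\right) - 6\right)^{2} = -8 + \left(\left(9 + 5 w\right) - 6\right)^{2} = -8 + \left(3 + 5 w\right)^{2}$)
$-45037 + N{\left(180,46 \right)} = -45037 - \left(8 - \left(3 + 5 \cdot 46\right)^{2}\right) = -45037 - \left(8 - \left(3 + 230\right)^{2}\right) = -45037 - \left(8 - 233^{2}\right) = -45037 + \left(-8 + 54289\right) = -45037 + 54281 = 9244$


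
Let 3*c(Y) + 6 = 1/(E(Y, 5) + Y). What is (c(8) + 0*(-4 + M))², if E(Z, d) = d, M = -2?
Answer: 5929/1521 ≈ 3.8981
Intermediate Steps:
c(Y) = -2 + 1/(3*(5 + Y))
(c(8) + 0*(-4 + M))² = ((-29 - 6*8)/(3*(5 + 8)) + 0*(-4 - 2))² = ((⅓)*(-29 - 48)/13 + 0*(-6))² = ((⅓)*(1/13)*(-77) + 0)² = (-77/39 + 0)² = (-77/39)² = 5929/1521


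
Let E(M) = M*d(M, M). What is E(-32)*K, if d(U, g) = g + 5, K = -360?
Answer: -311040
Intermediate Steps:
d(U, g) = 5 + g
E(M) = M*(5 + M)
E(-32)*K = -32*(5 - 32)*(-360) = -32*(-27)*(-360) = 864*(-360) = -311040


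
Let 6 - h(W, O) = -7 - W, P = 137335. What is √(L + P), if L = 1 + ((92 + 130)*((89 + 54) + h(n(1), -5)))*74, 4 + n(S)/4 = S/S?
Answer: 2*√625742 ≈ 1582.1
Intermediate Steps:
n(S) = -12 (n(S) = -16 + 4*(S/S) = -16 + 4*1 = -16 + 4 = -12)
h(W, O) = 13 + W (h(W, O) = 6 - (-7 - W) = 6 + (7 + W) = 13 + W)
L = 2365633 (L = 1 + ((92 + 130)*((89 + 54) + (13 - 12)))*74 = 1 + (222*(143 + 1))*74 = 1 + (222*144)*74 = 1 + 31968*74 = 1 + 2365632 = 2365633)
√(L + P) = √(2365633 + 137335) = √2502968 = 2*√625742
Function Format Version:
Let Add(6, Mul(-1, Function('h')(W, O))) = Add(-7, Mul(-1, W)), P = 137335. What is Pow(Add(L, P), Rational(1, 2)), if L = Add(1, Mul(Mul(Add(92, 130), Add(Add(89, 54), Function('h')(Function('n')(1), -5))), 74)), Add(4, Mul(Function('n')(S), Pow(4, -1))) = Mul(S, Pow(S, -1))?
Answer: Mul(2, Pow(625742, Rational(1, 2))) ≈ 1582.1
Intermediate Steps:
Function('n')(S) = -12 (Function('n')(S) = Add(-16, Mul(4, Mul(S, Pow(S, -1)))) = Add(-16, Mul(4, 1)) = Add(-16, 4) = -12)
Function('h')(W, O) = Add(13, W) (Function('h')(W, O) = Add(6, Mul(-1, Add(-7, Mul(-1, W)))) = Add(6, Add(7, W)) = Add(13, W))
L = 2365633 (L = Add(1, Mul(Mul(Add(92, 130), Add(Add(89, 54), Add(13, -12))), 74)) = Add(1, Mul(Mul(222, Add(143, 1)), 74)) = Add(1, Mul(Mul(222, 144), 74)) = Add(1, Mul(31968, 74)) = Add(1, 2365632) = 2365633)
Pow(Add(L, P), Rational(1, 2)) = Pow(Add(2365633, 137335), Rational(1, 2)) = Pow(2502968, Rational(1, 2)) = Mul(2, Pow(625742, Rational(1, 2)))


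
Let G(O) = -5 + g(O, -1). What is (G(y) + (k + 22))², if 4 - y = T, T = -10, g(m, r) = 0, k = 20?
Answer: 1369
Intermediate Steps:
y = 14 (y = 4 - 1*(-10) = 4 + 10 = 14)
G(O) = -5 (G(O) = -5 + 0 = -5)
(G(y) + (k + 22))² = (-5 + (20 + 22))² = (-5 + 42)² = 37² = 1369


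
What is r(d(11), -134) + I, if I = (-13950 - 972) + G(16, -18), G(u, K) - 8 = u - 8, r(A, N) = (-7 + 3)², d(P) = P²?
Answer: -14890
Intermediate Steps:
r(A, N) = 16 (r(A, N) = (-4)² = 16)
G(u, K) = u (G(u, K) = 8 + (u - 8) = 8 + (-8 + u) = u)
I = -14906 (I = (-13950 - 972) + 16 = -14922 + 16 = -14906)
r(d(11), -134) + I = 16 - 14906 = -14890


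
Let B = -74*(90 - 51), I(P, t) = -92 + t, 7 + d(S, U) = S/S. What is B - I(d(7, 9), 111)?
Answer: -2905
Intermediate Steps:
d(S, U) = -6 (d(S, U) = -7 + S/S = -7 + 1 = -6)
B = -2886 (B = -74*39 = -2886)
B - I(d(7, 9), 111) = -2886 - (-92 + 111) = -2886 - 1*19 = -2886 - 19 = -2905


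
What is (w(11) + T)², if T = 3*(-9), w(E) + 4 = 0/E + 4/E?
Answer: 113569/121 ≈ 938.59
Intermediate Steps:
w(E) = -4 + 4/E (w(E) = -4 + (0/E + 4/E) = -4 + (0 + 4/E) = -4 + 4/E)
T = -27
(w(11) + T)² = ((-4 + 4/11) - 27)² = (-40/11 - 27)² = (-337/11)² = 113569/121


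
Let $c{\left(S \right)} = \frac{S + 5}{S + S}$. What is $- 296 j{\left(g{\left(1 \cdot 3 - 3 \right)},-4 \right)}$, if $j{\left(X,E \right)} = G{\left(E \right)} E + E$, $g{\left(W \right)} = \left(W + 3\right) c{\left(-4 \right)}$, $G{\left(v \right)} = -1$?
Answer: $0$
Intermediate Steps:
$c{\left(S \right)} = \frac{5 + S}{2 S}$
$g{\left(W \right)} = - \frac{3}{8} - \frac{W}{8}$ ($g{\left(W \right)} = \left(W + 3\right) \frac{5 - 4}{2 \left(-4\right)} = \left(3 + W\right) \frac{1}{2} \left(- \frac{1}{4}\right) 1 = \left(3 + W\right) \left(- \frac{1}{8}\right) = - \frac{3}{8} - \frac{W}{8}$)
$j{\left(X,E \right)} = 0$ ($j{\left(X,E \right)} = - E + E = 0$)
$- 296 j{\left(g{\left(1 \cdot 3 - 3 \right)},-4 \right)} = \left(-296\right) 0 = 0$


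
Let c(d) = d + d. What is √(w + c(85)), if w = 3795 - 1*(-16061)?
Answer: √20026 ≈ 141.51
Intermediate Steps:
c(d) = 2*d
w = 19856 (w = 3795 + 16061 = 19856)
√(w + c(85)) = √(19856 + 2*85) = √(19856 + 170) = √20026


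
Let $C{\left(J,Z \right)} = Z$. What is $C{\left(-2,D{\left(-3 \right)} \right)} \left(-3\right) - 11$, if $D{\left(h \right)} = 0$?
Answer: $-11$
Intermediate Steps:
$C{\left(-2,D{\left(-3 \right)} \right)} \left(-3\right) - 11 = 0 \left(-3\right) - 11 = 0 - 11 = -11$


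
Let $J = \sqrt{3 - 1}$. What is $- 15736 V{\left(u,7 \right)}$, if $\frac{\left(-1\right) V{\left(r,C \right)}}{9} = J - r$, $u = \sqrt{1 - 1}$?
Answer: $141624 \sqrt{2} \approx 2.0029 \cdot 10^{5}$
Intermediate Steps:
$u = 0$ ($u = \sqrt{0} = 0$)
$J = \sqrt{2} \approx 1.4142$
$V{\left(r,C \right)} = - 9 \sqrt{2} + 9 r$ ($V{\left(r,C \right)} = - 9 \left(\sqrt{2} - r\right) = - 9 \sqrt{2} + 9 r$)
$- 15736 V{\left(u,7 \right)} = - 15736 \left(- 9 \sqrt{2} + 9 \cdot 0\right) = - 15736 \left(- 9 \sqrt{2} + 0\right) = - 15736 \left(- 9 \sqrt{2}\right) = 141624 \sqrt{2}$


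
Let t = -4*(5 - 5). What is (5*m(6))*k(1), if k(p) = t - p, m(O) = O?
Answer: -30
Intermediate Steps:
t = 0 (t = -4*0 = 0)
k(p) = -p (k(p) = 0 - p = -p)
(5*m(6))*k(1) = (5*6)*(-1*1) = 30*(-1) = -30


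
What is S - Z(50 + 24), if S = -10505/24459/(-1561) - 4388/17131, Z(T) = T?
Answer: -48568545567763/654070128369 ≈ -74.256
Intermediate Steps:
S = -167356068457/654070128369 (S = -10505*1/24459*(-1/1561) - 4388*1/17131 = -10505/24459*(-1/1561) - 4388/17131 = 10505/38180499 - 4388/17131 = -167356068457/654070128369 ≈ -0.25587)
S - Z(50 + 24) = -167356068457/654070128369 - (50 + 24) = -167356068457/654070128369 - 1*74 = -167356068457/654070128369 - 74 = -48568545567763/654070128369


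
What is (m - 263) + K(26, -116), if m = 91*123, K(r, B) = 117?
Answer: 11047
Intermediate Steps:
m = 11193
(m - 263) + K(26, -116) = (11193 - 263) + 117 = 10930 + 117 = 11047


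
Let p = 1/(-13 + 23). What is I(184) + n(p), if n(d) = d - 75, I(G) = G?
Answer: 1091/10 ≈ 109.10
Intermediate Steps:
p = ⅒ (p = 1/10 = ⅒ ≈ 0.10000)
n(d) = -75 + d
I(184) + n(p) = 184 + (-75 + ⅒) = 184 - 749/10 = 1091/10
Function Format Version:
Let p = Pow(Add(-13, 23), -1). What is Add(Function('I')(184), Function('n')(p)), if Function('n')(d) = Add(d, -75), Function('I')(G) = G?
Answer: Rational(1091, 10) ≈ 109.10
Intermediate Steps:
p = Rational(1, 10) (p = Pow(10, -1) = Rational(1, 10) ≈ 0.10000)
Function('n')(d) = Add(-75, d)
Add(Function('I')(184), Function('n')(p)) = Add(184, Add(-75, Rational(1, 10))) = Add(184, Rational(-749, 10)) = Rational(1091, 10)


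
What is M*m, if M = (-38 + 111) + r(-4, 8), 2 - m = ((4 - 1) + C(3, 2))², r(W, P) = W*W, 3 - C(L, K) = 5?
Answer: 89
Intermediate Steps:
C(L, K) = -2 (C(L, K) = 3 - 1*5 = 3 - 5 = -2)
r(W, P) = W²
m = 1 (m = 2 - ((4 - 1) - 2)² = 2 - (3 - 2)² = 2 - 1*1² = 2 - 1*1 = 2 - 1 = 1)
M = 89 (M = (-38 + 111) + (-4)² = 73 + 16 = 89)
M*m = 89*1 = 89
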